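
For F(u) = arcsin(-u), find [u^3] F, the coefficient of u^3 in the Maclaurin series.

-1/6

[u^0] = 0;  [u^1] = -1;  [u^2] = 0;  [u^3] = -1/6.
So c_3 = F′′′(0)/3! = -1/6.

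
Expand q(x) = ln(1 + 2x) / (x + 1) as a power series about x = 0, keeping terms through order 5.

Expand 1/(denominator) as a geometric series and multiply by the numerator's series.
q(0) = 0
q′(0) = 2
q′′(0) = -8
q′′′(0) = 40
q^(4)(0) = -256
q^(5)(0) = 2048
The Taylor polynomial is Σ q^(k)(0)/k! · x^k.

256*x^5/15 - 32*x^4/3 + 20*x^3/3 - 4*x^2 + 2*x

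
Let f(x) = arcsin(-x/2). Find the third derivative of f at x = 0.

-1/8

Compute the successive derivatives at the expansion point and divide by k!.
From the series, [x^3] f = -1/48; multiply by 3! = 6 to get -1/8.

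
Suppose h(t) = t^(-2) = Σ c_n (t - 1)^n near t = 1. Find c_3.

-4

[(t - 1)^0] = 1;  [(t - 1)^1] = -2;  [(t - 1)^2] = 3;  [(t - 1)^3] = -4.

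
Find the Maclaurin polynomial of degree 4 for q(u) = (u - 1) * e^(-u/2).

Shift and add copies of the series according to the polynomial's terms.
q(0) = -1
q′(0) = 3/2
q′′(0) = -5/4
q′′′(0) = 7/8
q^(4)(0) = -9/16

-3*u^4/128 + 7*u^3/48 - 5*u^2/8 + 3*u/2 - 1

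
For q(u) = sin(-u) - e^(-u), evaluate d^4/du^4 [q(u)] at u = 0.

Combine the two series term by term.
The coefficient of u^4 in the expansion is -1/24, so q^(4)(0) = 4! * (-1/24) = -1.

-1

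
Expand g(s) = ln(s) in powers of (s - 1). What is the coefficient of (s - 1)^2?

g(1) = 0
g′(1) = 1
g′′(1) = -1

-1/2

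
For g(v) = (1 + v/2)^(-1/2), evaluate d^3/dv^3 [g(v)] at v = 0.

-15/64

From the series, [v^3] g = -5/128; multiply by 3! = 6 to get -15/64.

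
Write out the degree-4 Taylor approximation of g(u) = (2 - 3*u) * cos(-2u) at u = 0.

Shift and add copies of the series according to the polynomial's terms.

4*u^4/3 + 6*u^3 - 4*u^2 - 3*u + 2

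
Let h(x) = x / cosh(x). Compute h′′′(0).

-3

Divide the numerator series by the denominator series (power-series long division).
The coefficient of x^3 in the expansion is -1/2, so h′′′(0) = 3! * (-1/2) = -3.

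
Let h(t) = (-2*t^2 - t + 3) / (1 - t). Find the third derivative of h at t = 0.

0

Shift and add copies of the series according to the polynomial's terms.
The coefficient of t^3 in the expansion is 0, so h′′′(0) = 3! * (0) = 0.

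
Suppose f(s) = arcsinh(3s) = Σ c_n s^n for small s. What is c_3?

Compute the successive derivatives at the expansion point and divide by k!.

-9/2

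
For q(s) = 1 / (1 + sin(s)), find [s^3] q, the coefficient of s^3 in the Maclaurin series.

-5/6

Write 1/(1+u) = 1 - u + u^2 - u^3 + ... and substitute the series for u.
q(0) = 1
q′(0) = -1
q′′(0) = 2
q′′′(0) = -5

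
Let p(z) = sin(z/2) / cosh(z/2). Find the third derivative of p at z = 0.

-1/2

Divide the numerator series by the denominator series (power-series long division).
The coefficient of z^3 in the expansion is -1/12, so p′′′(0) = 3! * (-1/12) = -1/2.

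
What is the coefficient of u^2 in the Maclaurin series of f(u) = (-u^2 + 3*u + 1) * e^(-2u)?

Shift and add copies of the series according to the polynomial's terms.
f(0) = 1
f′(0) = 1
f′′(0) = -10
The Taylor polynomial is Σ f^(k)(0)/k! · u^k.

-5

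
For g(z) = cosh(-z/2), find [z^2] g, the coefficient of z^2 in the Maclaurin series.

g(0) = 1
g′(0) = 0
g′′(0) = 1/4

1/8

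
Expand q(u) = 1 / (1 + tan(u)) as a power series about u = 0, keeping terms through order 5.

Write 1/(1+u) = 1 - u + u^2 - u^3 + ... and substitute the series for u.
[u^0] = 1;  [u^1] = -1;  [u^2] = 1;  [u^3] = -4/3;  [u^4] = 5/3;  [u^5] = -32/15.

-32*u^5/15 + 5*u^4/3 - 4*u^3/3 + u^2 - u + 1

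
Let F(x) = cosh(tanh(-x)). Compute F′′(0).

1

Compose series: expand the inner function first, then feed it into the outer expansion.
From the series, [x^2] F = 1/2; multiply by 2! = 2 to get 1.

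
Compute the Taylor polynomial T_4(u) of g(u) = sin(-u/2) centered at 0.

g(0) = 0
g′(0) = -1/2
g′′(0) = 0
g′′′(0) = 1/8
g^(4)(0) = 0
Dividing each by k! gives the coefficients c_0, ..., c_4.

u^3/48 - u/2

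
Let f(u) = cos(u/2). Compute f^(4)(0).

1/16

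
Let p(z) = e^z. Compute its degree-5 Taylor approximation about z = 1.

e*(z - 1)^5/120 + e*(z - 1)^4/24 + e*(z - 1)^3/6 + e*(z - 1)^2/2 + e*(z - 1) + e

Apply the Taylor formula c_k = f^(k)(a)/k!.
[(z - 1)^0] = e;  [(z - 1)^1] = e;  [(z - 1)^2] = e/2;  [(z - 1)^3] = e/6;  [(z - 1)^4] = e/24;  [(z - 1)^5] = e/120.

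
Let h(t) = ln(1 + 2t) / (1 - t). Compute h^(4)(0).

-32

Expand each factor separately, then convolve coefficients.
The coefficient of t^4 in the expansion is -4/3, so h^(4)(0) = 4! * (-4/3) = -32.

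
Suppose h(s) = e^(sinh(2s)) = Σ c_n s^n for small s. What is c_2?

2

Let u equal the inner series; expand the outer function in u and truncate.
h(0) = 1
h′(0) = 2
h′′(0) = 4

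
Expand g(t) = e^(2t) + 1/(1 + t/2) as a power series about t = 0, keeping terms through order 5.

113*t^5/480 + 35*t^4/48 + 29*t^3/24 + 9*t^2/4 + 3*t/2 + 2

Expand each term separately and add.
g(0) = 2
g′(0) = 3/2
g′′(0) = 9/2
g′′′(0) = 29/4
g^(4)(0) = 35/2
g^(5)(0) = 113/4
Then c_k = g^(k)(0)/k! gives each Taylor coefficient.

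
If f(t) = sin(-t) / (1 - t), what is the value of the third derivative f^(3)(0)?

Multiply the numerator's expansion by the denominator's geometric series.
The coefficient of t^3 in the expansion is -5/6, so f′′′(0) = 3! * (-5/6) = -5.

-5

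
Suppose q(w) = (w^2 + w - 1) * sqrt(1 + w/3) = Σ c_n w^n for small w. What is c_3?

65/432

Multiply each power in the prefactor through the base expansion.
q(0) = -1
q′(0) = 5/6
q′′(0) = 85/36
q′′′(0) = 65/72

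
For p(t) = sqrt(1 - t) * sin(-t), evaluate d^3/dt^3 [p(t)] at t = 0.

Multiply the two series term by term and collect like powers.
From the series, [t^3] p = 7/24; multiply by 3! = 6 to get 7/4.

7/4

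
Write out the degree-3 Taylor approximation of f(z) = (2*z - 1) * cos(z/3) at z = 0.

Distribute the polynomial across the series and collect like powers.
f(0) = -1
f′(0) = 2
f′′(0) = 1/9
f′′′(0) = -2/3
The Taylor polynomial is Σ f^(k)(0)/k! · z^k.

-z^3/9 + z^2/18 + 2*z - 1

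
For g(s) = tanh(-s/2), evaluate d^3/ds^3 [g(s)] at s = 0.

1/4

The coefficient of s^3 in the expansion is 1/24, so g′′′(0) = 3! * (1/24) = 1/4.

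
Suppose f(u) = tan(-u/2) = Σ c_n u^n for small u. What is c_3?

f(0) = 0
f′(0) = -1/2
f′′(0) = 0
f′′′(0) = -1/4
So c_3 = f′′′(0)/3! = -1/24.

-1/24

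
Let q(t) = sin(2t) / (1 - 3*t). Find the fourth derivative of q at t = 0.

Use 1/(1 - r) = Σ r^k on the denominator, then take the Cauchy product.
The coefficient of t^4 in the expansion is 50, so q^(4)(0) = 4! * (50) = 1200.

1200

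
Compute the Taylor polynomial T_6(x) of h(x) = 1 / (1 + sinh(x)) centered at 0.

77*x^6/45 - 181*x^5/120 + 4*x^4/3 - 7*x^3/6 + x^2 - x + 1

Expand as Σ (-1)^k u^k with u equal to the inner function's series.
h(0) = 1
h′(0) = -1
h′′(0) = 2
h′′′(0) = -7
h^(4)(0) = 32
h^(5)(0) = -181
h^(6)(0) = 1232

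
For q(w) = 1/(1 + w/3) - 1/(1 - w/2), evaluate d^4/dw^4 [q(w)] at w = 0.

-65/54

Add the two expansions coefficient-wise.
The coefficient of w^4 in the expansion is -65/1296, so q^(4)(0) = 4! * (-65/1296) = -65/54.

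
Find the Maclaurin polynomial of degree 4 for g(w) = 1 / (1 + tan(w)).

Use the geometric series for the reciprocal, then substitute.

5*w^4/3 - 4*w^3/3 + w^2 - w + 1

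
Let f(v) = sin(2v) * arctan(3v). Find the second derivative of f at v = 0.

12

Expand each factor separately, then convolve coefficients.
The coefficient of v^2 in the expansion is 6, so f′′(0) = 2! * (6) = 12.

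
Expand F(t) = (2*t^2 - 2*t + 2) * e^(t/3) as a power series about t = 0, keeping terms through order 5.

Shift and add copies of the series according to the polynomial's terms.
F(0) = 2
F′(0) = -4/3
F′′(0) = 26/9
F′′′(0) = 92/27
F^(4)(0) = 194/81
F^(5)(0) = 332/243
Dividing each by k! gives the coefficients c_0, ..., c_5.

83*t^5/7290 + 97*t^4/972 + 46*t^3/81 + 13*t^2/9 - 4*t/3 + 2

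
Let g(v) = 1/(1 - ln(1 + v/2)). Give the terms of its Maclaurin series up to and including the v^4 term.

Let u equal the inner series; expand the outer function in u and truncate.
g(0) = 1
g′(0) = 1/2
g′′(0) = 1/4
g′′′(0) = 1/4
g^(4)(0) = 1/4

v^4/96 + v^3/24 + v^2/8 + v/2 + 1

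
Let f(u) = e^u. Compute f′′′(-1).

e^(-1)

Compute the successive derivatives at the expansion point and divide by k!.
From the series, [(u + 1)^3] f = e^(-1)/6; multiply by 3! = 6 to get e^(-1).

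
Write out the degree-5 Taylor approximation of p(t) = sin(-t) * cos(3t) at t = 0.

-62*t^5/15 + 14*t^3/3 - t

Take the Cauchy product of the two expansions.
[t^0] = 0;  [t^1] = -1;  [t^2] = 0;  [t^3] = 14/3;  [t^4] = 0;  [t^5] = -62/15.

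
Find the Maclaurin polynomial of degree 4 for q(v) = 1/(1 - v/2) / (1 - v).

31*v^4/16 + 15*v^3/8 + 7*v^2/4 + 3*v/2 + 1

Multiply the two series term by term and collect like powers.
q(0) = 1
q′(0) = 3/2
q′′(0) = 7/2
q′′′(0) = 45/4
q^(4)(0) = 93/2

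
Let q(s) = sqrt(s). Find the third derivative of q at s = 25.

The coefficient of (s - 25)^3 in the expansion is 1/50000, so q′′′(25) = 3! * (1/50000) = 3/25000.

3/25000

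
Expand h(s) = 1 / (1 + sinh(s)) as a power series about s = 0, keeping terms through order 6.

77*s^6/45 - 181*s^5/120 + 4*s^4/3 - 7*s^3/6 + s^2 - s + 1

Use the geometric series for the reciprocal, then substitute.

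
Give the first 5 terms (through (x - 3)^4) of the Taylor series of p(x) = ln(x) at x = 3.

[(x - 3)^0] = ln(3);  [(x - 3)^1] = 1/3;  [(x - 3)^2] = -1/18;  [(x - 3)^3] = 1/81;  [(x - 3)^4] = -1/324.

-(x - 3)^4/324 + (x - 3)^3/81 - (x - 3)^2/18 + (x - 3)/3 + ln(3)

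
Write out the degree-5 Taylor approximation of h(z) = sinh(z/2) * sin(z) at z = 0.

-z^4/16 + z^2/2

Take the Cauchy product of the two expansions.
h(0) = 0
h′(0) = 0
h′′(0) = 1
h′′′(0) = 0
h^(4)(0) = -3/2
h^(5)(0) = 0
Then c_k = h^(k)(0)/k! gives each Taylor coefficient.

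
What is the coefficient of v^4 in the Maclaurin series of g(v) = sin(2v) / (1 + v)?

-2/3

Write out both Maclaurin series and multiply, keeping only the needed powers.
So c_4 = g^(4)(0)/4! = -2/3.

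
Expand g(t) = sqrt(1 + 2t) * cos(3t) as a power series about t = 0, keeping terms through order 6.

Multiply the two series term by term and collect like powers.

-6*t^6/5 + 2*t^5 + 5*t^4 - 4*t^3 - 5*t^2 + t + 1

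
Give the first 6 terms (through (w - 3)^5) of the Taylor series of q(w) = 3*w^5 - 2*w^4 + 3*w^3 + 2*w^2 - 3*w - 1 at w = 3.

q(3) = 656
q′(3) = 1089
q′′(3) = 1462
q′′′(3) = 1494
q^(4)(3) = 1032
q^(5)(3) = 360

3*(w - 3)^5 + 43*(w - 3)^4 + 249*(w - 3)^3 + 731*(w - 3)^2 + 1089*(w - 3) + 656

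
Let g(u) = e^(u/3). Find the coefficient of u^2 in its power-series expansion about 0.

g(0) = 1
g′(0) = 1/3
g′′(0) = 1/9
So c_2 = g′′(0)/2! = 1/18.

1/18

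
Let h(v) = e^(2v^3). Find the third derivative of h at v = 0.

12

Use the known series and substitute for the argument.
From the series, [v^3] h = 2; multiply by 3! = 6 to get 12.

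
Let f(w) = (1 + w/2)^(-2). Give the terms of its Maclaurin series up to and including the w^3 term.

Use the known series and substitute for the argument.
f(0) = 1
f′(0) = -1
f′′(0) = 3/2
f′′′(0) = -3
Dividing each by k! gives the coefficients c_0, ..., c_3.

-w^3/2 + 3*w^2/4 - w + 1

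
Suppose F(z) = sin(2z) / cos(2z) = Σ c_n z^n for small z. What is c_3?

8/3

Invert the denominator's series and multiply.
F(0) = 0
F′(0) = 2
F′′(0) = 0
F′′′(0) = 16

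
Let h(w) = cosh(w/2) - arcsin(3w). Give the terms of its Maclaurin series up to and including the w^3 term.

Add the two expansions coefficient-wise.
[w^0] = 1;  [w^1] = -3;  [w^2] = 1/8;  [w^3] = -9/2.

-9*w^3/2 + w^2/8 - 3*w + 1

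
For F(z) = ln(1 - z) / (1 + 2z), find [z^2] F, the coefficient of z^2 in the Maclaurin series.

Multiply the two series term by term and collect like powers.
[z^0] = 0;  [z^1] = -1;  [z^2] = 3/2.
So c_2 = F′′(0)/2! = 3/2.

3/2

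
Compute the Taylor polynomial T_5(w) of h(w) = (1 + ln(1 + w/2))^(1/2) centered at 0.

1609*w^5/122880 - 143*w^4/6144 + 17*w^3/384 - 3*w^2/32 + w/4 + 1

Plug the Maclaurin series of the inner function into that of the outer and collect terms.
h(0) = 1
h′(0) = 1/4
h′′(0) = -3/16
h′′′(0) = 17/64
h^(4)(0) = -143/256
h^(5)(0) = 1609/1024
The Taylor polynomial is Σ h^(k)(0)/k! · w^k.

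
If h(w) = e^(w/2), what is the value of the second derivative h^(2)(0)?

Use the known series and substitute for the argument.
The coefficient of w^2 in the expansion is 1/8, so h′′(0) = 2! * (1/8) = 1/4.

1/4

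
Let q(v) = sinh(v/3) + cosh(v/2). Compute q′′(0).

Expand each term separately and add.
From the series, [v^2] q = 1/8; multiply by 2! = 2 to get 1/4.

1/4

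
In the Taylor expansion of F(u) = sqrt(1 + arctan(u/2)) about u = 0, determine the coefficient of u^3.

-5/384

Substitute the inner expansion into the outer series and collect powers.
F(0) = 1
F′(0) = 1/4
F′′(0) = -1/16
F′′′(0) = -5/64
The Taylor polynomial is Σ F^(k)(0)/k! · u^k.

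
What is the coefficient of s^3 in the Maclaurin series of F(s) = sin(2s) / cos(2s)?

Write the quotient as an unknown series and match coefficients against numerator = denominator · series.
F(0) = 0
F′(0) = 2
F′′(0) = 0
F′′′(0) = 16
So c_3 = F′′′(0)/3! = 8/3.

8/3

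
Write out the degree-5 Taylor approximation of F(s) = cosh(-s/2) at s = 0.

F(0) = 1
F′(0) = 0
F′′(0) = 1/4
F′′′(0) = 0
F^(4)(0) = 1/16
F^(5)(0) = 0

s^4/384 + s^2/8 + 1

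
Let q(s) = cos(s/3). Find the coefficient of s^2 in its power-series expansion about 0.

Compute the successive derivatives at the expansion point and divide by k!.
q(0) = 1
q′(0) = 0
q′′(0) = -1/9
So c_2 = q′′(0)/2! = -1/18.

-1/18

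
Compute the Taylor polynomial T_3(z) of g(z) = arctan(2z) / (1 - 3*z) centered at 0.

Use 1/(1 - r) = Σ r^k on the denominator, then take the Cauchy product.
g(0) = 0
g′(0) = 2
g′′(0) = 12
g′′′(0) = 92
The Taylor polynomial is Σ g^(k)(0)/k! · z^k.

46*z^3/3 + 6*z^2 + 2*z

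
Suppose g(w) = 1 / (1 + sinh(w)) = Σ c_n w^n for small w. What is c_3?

-7/6

Write 1/(1+u) = 1 - u + u^2 - u^3 + ... and substitute the series for u.
g(0) = 1
g′(0) = -1
g′′(0) = 2
g′′′(0) = -7
So c_3 = g′′′(0)/3! = -7/6.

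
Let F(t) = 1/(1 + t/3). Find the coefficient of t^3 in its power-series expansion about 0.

-1/27

[t^0] = 1;  [t^1] = -1/3;  [t^2] = 1/9;  [t^3] = -1/27.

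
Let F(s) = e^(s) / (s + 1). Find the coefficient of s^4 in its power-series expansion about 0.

3/8

Use 1/(1 - r) = Σ r^k on the denominator, then take the Cauchy product.
F(0) = 1
F′(0) = 0
F′′(0) = 1
F′′′(0) = -2
F^(4)(0) = 9
The Taylor polynomial is Σ F^(k)(0)/k! · s^k.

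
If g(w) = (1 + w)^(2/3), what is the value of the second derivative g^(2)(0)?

-2/9

From the series, [w^2] g = -1/9; multiply by 2! = 2 to get -2/9.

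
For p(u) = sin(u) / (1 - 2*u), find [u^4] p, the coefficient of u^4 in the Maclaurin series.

Multiply the numerator's expansion by the denominator's geometric series.

23/3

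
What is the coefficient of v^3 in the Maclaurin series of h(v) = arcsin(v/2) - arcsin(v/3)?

Combine the two series term by term.
h(0) = 0
h′(0) = 1/6
h′′(0) = 0
h′′′(0) = 19/216
So c_3 = h′′′(0)/3! = 19/1296.

19/1296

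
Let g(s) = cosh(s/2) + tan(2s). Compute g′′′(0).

Add the two expansions coefficient-wise.
From the series, [s^3] g = 8/3; multiply by 3! = 6 to get 16.

16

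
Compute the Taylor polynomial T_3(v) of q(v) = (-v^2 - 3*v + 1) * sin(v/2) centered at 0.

Distribute the polynomial across the series and collect like powers.
q(0) = 0
q′(0) = 1/2
q′′(0) = -3
q′′′(0) = -25/8

-25*v^3/48 - 3*v^2/2 + v/2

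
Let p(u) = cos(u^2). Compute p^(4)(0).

The coefficient of u^4 in the expansion is -1/2, so p^(4)(0) = 4! * (-1/2) = -12.

-12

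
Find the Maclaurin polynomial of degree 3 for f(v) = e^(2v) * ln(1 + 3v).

Multiply the two series term by term and collect like powers.
f(0) = 0
f′(0) = 3
f′′(0) = 3
f′′′(0) = 36
The Taylor polynomial is Σ f^(k)(0)/k! · v^k.

6*v^3 + 3*v^2/2 + 3*v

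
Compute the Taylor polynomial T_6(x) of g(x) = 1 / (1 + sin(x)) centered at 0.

17*x^6/45 - 61*x^5/120 + 2*x^4/3 - 5*x^3/6 + x^2 - x + 1

Expand as Σ (-1)^k u^k with u equal to the inner function's series.
[x^0] = 1;  [x^1] = -1;  [x^2] = 1;  [x^3] = -5/6;  [x^4] = 2/3;  [x^5] = -61/120;  [x^6] = 17/45.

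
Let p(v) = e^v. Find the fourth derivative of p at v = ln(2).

2

From the series, [(v - ln(2))^4] p = 1/12; multiply by 4! = 24 to get 2.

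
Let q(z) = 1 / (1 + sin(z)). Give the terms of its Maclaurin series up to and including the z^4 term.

Write 1/(1+u) = 1 - u + u^2 - u^3 + ... and substitute the series for u.
[z^0] = 1;  [z^1] = -1;  [z^2] = 1;  [z^3] = -5/6;  [z^4] = 2/3.

2*z^4/3 - 5*z^3/6 + z^2 - z + 1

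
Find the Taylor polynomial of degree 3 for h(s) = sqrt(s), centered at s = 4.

(s - 4)^3/512 - (s - 4)^2/64 + (s - 4)/4 + 2

h(4) = 2
h′(4) = 1/4
h′′(4) = -1/32
h′′′(4) = 3/256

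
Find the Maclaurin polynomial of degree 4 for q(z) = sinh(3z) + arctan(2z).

11*z^3/6 + 5*z

Add the two expansions coefficient-wise.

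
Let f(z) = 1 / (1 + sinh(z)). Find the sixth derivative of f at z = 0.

Write 1/(1+u) = 1 - u + u^2 - u^3 + ... and substitute the series for u.
From the series, [z^6] f = 77/45; multiply by 6! = 720 to get 1232.

1232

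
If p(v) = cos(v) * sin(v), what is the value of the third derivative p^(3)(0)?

Write out both Maclaurin series and multiply, keeping only the needed powers.
From the series, [v^3] p = -2/3; multiply by 3! = 6 to get -4.

-4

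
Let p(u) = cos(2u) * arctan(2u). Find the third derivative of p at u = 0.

-40

Take the Cauchy product of the two expansions.
The coefficient of u^3 in the expansion is -20/3, so p′′′(0) = 3! * (-20/3) = -40.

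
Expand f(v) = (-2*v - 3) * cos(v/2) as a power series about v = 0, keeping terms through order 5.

-v^5/192 - v^4/128 + v^3/4 + 3*v^2/8 - 2*v - 3

Distribute the polynomial across the series and collect like powers.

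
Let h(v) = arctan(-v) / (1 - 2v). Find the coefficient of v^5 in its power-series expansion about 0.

-223/15

Write out both Maclaurin series and multiply, keeping only the needed powers.
h(0) = 0
h′(0) = -1
h′′(0) = -4
h′′′(0) = -22
h^(4)(0) = -176
h^(5)(0) = -1784
The Taylor polynomial is Σ h^(k)(0)/k! · v^k.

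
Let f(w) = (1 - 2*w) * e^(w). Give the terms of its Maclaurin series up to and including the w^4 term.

-7*w^4/24 - 5*w^3/6 - 3*w^2/2 - w + 1

Distribute the polynomial across the series and collect like powers.
[w^0] = 1;  [w^1] = -1;  [w^2] = -3/2;  [w^3] = -5/6;  [w^4] = -7/24.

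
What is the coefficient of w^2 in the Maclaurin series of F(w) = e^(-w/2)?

1/8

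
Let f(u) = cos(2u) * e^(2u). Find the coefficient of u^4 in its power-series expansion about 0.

-8/3

Expand each factor separately, then convolve coefficients.
f(0) = 1
f′(0) = 2
f′′(0) = 0
f′′′(0) = -16
f^(4)(0) = -64
So c_4 = f^(4)(0)/4! = -8/3.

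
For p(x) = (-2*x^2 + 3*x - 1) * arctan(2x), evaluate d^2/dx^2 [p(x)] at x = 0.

12

Distribute the polynomial across the series and collect like powers.
From the series, [x^2] p = 6; multiply by 2! = 2 to get 12.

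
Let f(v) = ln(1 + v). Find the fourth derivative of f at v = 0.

-6

Compute the successive derivatives at the expansion point and divide by k!.
The coefficient of v^4 in the expansion is -1/4, so f^(4)(0) = 4! * (-1/4) = -6.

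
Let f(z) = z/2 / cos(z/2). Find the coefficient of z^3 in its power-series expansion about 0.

1/16

Divide the numerator series by the denominator series (power-series long division).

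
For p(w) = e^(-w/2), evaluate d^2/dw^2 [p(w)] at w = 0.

The coefficient of w^2 in the expansion is 1/8, so p′′(0) = 2! * (1/8) = 1/4.

1/4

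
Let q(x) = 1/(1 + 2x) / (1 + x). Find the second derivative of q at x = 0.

Write out both Maclaurin series and multiply, keeping only the needed powers.
From the series, [x^2] q = 7; multiply by 2! = 2 to get 14.

14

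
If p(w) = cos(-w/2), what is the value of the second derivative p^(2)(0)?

Differentiate repeatedly and evaluate at the center.
The coefficient of w^2 in the expansion is -1/8, so p′′(0) = 2! * (-1/8) = -1/4.

-1/4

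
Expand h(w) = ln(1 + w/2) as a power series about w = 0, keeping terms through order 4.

-w^4/64 + w^3/24 - w^2/8 + w/2

h(0) = 0
h′(0) = 1/2
h′′(0) = -1/4
h′′′(0) = 1/4
h^(4)(0) = -3/8
The Taylor polynomial is Σ h^(k)(0)/k! · w^k.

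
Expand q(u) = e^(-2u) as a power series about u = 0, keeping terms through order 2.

2*u^2 - 2*u + 1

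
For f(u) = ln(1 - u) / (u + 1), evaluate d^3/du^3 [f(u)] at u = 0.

Use 1/(1 - r) = Σ r^k on the denominator, then take the Cauchy product.
From the series, [u^3] f = -5/6; multiply by 3! = 6 to get -5.

-5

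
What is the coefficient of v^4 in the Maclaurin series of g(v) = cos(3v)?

27/8

g(0) = 1
g′(0) = 0
g′′(0) = -9
g′′′(0) = 0
g^(4)(0) = 81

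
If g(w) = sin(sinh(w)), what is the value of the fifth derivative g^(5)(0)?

Substitute the inner expansion into the outer series and collect powers.
From the series, [w^5] g = -1/15; multiply by 5! = 120 to get -8.

-8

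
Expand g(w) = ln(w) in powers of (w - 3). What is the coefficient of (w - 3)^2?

Differentiate repeatedly and evaluate at the center.

-1/18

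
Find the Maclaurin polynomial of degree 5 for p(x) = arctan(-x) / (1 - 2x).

Take the Cauchy product of the two expansions.

-223*x^5/15 - 22*x^4/3 - 11*x^3/3 - 2*x^2 - x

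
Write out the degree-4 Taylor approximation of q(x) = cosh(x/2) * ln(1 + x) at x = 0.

-5*x^4/16 + 11*x^3/24 - x^2/2 + x

Expand each factor separately, then convolve coefficients.
q(0) = 0
q′(0) = 1
q′′(0) = -1
q′′′(0) = 11/4
q^(4)(0) = -15/2
Dividing each by k! gives the coefficients c_0, ..., c_4.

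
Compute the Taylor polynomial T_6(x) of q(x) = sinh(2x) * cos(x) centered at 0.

Expand each factor separately, then convolve coefficients.
q(0) = 0
q′(0) = 2
q′′(0) = 0
q′′′(0) = 2
q^(4)(0) = 0
q^(5)(0) = -38
q^(6)(0) = 0
The Taylor polynomial is Σ q^(k)(0)/k! · x^k.

-19*x^5/60 + x^3/3 + 2*x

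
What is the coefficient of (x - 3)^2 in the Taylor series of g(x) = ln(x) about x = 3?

g(3) = ln(3)
g′(3) = 1/3
g′′(3) = -1/9
Dividing each by k! gives the coefficients c_0, ..., c_2.

-1/18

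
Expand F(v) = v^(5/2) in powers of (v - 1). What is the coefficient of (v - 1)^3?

c_3 = F′′′(1)/3! = 5/16.

5/16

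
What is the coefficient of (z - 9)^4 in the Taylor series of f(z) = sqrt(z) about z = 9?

[(z - 9)^0] = 3;  [(z - 9)^1] = 1/6;  [(z - 9)^2] = -1/216;  [(z - 9)^3] = 1/3888;  [(z - 9)^4] = -5/279936.
So c_4 = f^(4)(9)/4! = -5/279936.

-5/279936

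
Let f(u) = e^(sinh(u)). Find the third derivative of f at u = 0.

2

Let u equal the inner series; expand the outer function in u and truncate.
From the series, [u^3] f = 1/3; multiply by 3! = 6 to get 2.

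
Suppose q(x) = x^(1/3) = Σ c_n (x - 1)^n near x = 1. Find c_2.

Compute the successive derivatives at the expansion point and divide by k!.
q(1) = 1
q′(1) = 1/3
q′′(1) = -2/9
The Taylor polynomial is Σ q^(k)(1)/k! · (x - 1)^k.

-1/9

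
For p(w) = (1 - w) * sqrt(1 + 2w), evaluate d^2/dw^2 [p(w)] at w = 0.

-3

Shift and add copies of the series according to the polynomial's terms.
The coefficient of w^2 in the expansion is -3/2, so p′′(0) = 2! * (-3/2) = -3.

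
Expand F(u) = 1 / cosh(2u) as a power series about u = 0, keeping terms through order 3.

Divide the numerator series by the denominator series (power-series long division).
[u^0] = 1;  [u^1] = 0;  [u^2] = -2;  [u^3] = 0.

1 - 2*u^2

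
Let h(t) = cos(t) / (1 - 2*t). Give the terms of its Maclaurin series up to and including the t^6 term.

40439*t^6/720 + 337*t^5/12 + 337*t^4/24 + 7*t^3 + 7*t^2/2 + 2*t + 1

Multiply the numerator's expansion by the denominator's geometric series.
h(0) = 1
h′(0) = 2
h′′(0) = 7
h′′′(0) = 42
h^(4)(0) = 337
h^(5)(0) = 3370
h^(6)(0) = 40439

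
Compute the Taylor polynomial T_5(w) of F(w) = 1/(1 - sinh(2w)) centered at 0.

Substitute the inner expansion into the outer series and collect powers.
[w^0] = 1;  [w^1] = 2;  [w^2] = 4;  [w^3] = 28/3;  [w^4] = 64/3;  [w^5] = 724/15.

724*w^5/15 + 64*w^4/3 + 28*w^3/3 + 4*w^2 + 2*w + 1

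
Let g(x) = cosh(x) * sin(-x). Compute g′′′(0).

-2

Expand each factor separately, then convolve coefficients.
The coefficient of x^3 in the expansion is -1/3, so g′′′(0) = 3! * (-1/3) = -2.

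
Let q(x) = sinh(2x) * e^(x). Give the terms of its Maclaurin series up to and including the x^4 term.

5*x^4/3 + 7*x^3/3 + 2*x^2 + 2*x

Write out both Maclaurin series and multiply, keeping only the needed powers.
q(0) = 0
q′(0) = 2
q′′(0) = 4
q′′′(0) = 14
q^(4)(0) = 40
Then c_k = q^(k)(0)/k! gives each Taylor coefficient.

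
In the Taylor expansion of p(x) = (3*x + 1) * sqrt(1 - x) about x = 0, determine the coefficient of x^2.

Multiply each power in the prefactor through the base expansion.
So c_2 = p′′(0)/2! = -13/8.

-13/8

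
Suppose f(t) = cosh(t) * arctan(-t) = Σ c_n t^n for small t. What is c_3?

Expand each factor separately, then convolve coefficients.
[t^0] = 0;  [t^1] = -1;  [t^2] = 0;  [t^3] = -1/6.

-1/6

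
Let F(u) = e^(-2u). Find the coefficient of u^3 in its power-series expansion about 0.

F(0) = 1
F′(0) = -2
F′′(0) = 4
F′′′(0) = -8

-4/3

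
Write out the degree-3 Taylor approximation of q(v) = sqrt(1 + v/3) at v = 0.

q(0) = 1
q′(0) = 1/6
q′′(0) = -1/36
q′′′(0) = 1/72
The Taylor polynomial is Σ q^(k)(0)/k! · v^k.

v^3/432 - v^2/72 + v/6 + 1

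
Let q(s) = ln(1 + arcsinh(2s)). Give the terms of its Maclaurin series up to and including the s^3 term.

Substitute the inner expansion into the outer series and collect powers.
q(0) = 0
q′(0) = 2
q′′(0) = -4
q′′′(0) = 8

4*s^3/3 - 2*s^2 + 2*s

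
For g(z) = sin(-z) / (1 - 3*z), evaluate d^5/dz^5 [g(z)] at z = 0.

Multiply the numerator's expansion by the denominator's geometric series.
The coefficient of z^5 in the expansion is -9541/120, so g^(5)(0) = 5! * (-9541/120) = -9541.

-9541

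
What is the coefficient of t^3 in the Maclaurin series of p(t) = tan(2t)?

8/3

p(0) = 0
p′(0) = 2
p′′(0) = 0
p′′′(0) = 16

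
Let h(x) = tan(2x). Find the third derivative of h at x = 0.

16

The coefficient of x^3 in the expansion is 8/3, so h′′′(0) = 3! * (8/3) = 16.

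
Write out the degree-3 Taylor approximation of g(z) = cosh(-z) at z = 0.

[z^0] = 1;  [z^1] = 0;  [z^2] = 1/2;  [z^3] = 0.

z^2/2 + 1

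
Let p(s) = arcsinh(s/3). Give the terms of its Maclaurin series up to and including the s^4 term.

-s^3/162 + s/3

Use the known series and substitute for the argument.
[s^0] = 0;  [s^1] = 1/3;  [s^2] = 0;  [s^3] = -1/162;  [s^4] = 0.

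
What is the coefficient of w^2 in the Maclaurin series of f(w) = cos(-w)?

Apply the Taylor formula c_k = f^(k)(a)/k!.
[w^0] = 1;  [w^1] = 0;  [w^2] = -1/2.
So c_2 = f′′(0)/2! = -1/2.

-1/2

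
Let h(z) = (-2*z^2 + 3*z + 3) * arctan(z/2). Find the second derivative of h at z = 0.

3

Shift and add copies of the series according to the polynomial's terms.
From the series, [z^2] h = 3/2; multiply by 2! = 2 to get 3.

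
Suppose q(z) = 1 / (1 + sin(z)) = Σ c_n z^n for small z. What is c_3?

-5/6

Expand as Σ (-1)^k u^k with u equal to the inner function's series.
q(0) = 1
q′(0) = -1
q′′(0) = 2
q′′′(0) = -5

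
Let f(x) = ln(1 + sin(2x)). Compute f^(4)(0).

Compose series: expand the inner function first, then feed it into the outer expansion.
The coefficient of x^4 in the expansion is -4/3, so f^(4)(0) = 4! * (-4/3) = -32.

-32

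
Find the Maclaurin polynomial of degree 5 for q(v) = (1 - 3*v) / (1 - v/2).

Shift and add copies of the series according to the polynomial's terms.
q(0) = 1
q′(0) = -5/2
q′′(0) = -5/2
q′′′(0) = -15/4
q^(4)(0) = -15/2
q^(5)(0) = -75/4
Dividing each by k! gives the coefficients c_0, ..., c_5.

-5*v^5/32 - 5*v^4/16 - 5*v^3/8 - 5*v^2/4 - 5*v/2 + 1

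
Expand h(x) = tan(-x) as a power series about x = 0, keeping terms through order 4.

-x^3/3 - x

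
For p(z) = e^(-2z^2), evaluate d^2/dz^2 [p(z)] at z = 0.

Use the known series and substitute for the argument.
From the series, [z^2] p = -2; multiply by 2! = 2 to get -4.

-4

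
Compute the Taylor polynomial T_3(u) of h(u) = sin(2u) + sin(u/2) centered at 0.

-65*u^3/48 + 5*u/2

Combine the two series term by term.
h(0) = 0
h′(0) = 5/2
h′′(0) = 0
h′′′(0) = -65/8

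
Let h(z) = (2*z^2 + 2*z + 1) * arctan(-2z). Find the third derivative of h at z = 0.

-8

Distribute the polynomial across the series and collect like powers.
From the series, [z^3] h = -4/3; multiply by 3! = 6 to get -8.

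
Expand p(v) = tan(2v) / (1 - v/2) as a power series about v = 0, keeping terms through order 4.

19*v^4/12 + 19*v^3/6 + v^2 + 2*v

Take the Cauchy product of the two expansions.
[v^0] = 0;  [v^1] = 2;  [v^2] = 1;  [v^3] = 19/6;  [v^4] = 19/12.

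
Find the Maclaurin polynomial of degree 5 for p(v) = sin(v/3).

p(0) = 0
p′(0) = 1/3
p′′(0) = 0
p′′′(0) = -1/27
p^(4)(0) = 0
p^(5)(0) = 1/243

v^5/29160 - v^3/162 + v/3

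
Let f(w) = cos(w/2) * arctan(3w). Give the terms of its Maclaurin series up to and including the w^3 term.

Multiply the two series term by term and collect like powers.
f(0) = 0
f′(0) = 3
f′′(0) = 0
f′′′(0) = -225/4

-75*w^3/8 + 3*w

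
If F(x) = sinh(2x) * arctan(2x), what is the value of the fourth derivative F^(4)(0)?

-64

Write out both Maclaurin series and multiply, keeping only the needed powers.
The coefficient of x^4 in the expansion is -8/3, so F^(4)(0) = 4! * (-8/3) = -64.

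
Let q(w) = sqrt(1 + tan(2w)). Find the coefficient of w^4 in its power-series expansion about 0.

-47/24

Plug the Maclaurin series of the inner function into that of the outer and collect terms.
q(0) = 1
q′(0) = 1
q′′(0) = -1
q′′′(0) = 11
q^(4)(0) = -47
So c_4 = q^(4)(0)/4! = -47/24.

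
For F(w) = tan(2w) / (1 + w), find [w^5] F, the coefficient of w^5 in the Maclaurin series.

134/15

Multiply the two series term by term and collect like powers.
F(0) = 0
F′(0) = 2
F′′(0) = -4
F′′′(0) = 28
F^(4)(0) = -112
F^(5)(0) = 1072
So c_5 = F^(5)(0)/5! = 134/15.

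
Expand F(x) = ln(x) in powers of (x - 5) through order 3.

(x - 5)^3/375 - (x - 5)^2/50 + (x - 5)/5 + ln(5)

Compute the successive derivatives at the expansion point and divide by k!.
F(5) = ln(5)
F′(5) = 1/5
F′′(5) = -1/25
F′′′(5) = 2/125
Then c_k = F^(k)(5)/k! gives each Taylor coefficient.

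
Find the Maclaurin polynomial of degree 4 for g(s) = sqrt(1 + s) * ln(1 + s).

Take the Cauchy product of the two expansions.
g(0) = 0
g′(0) = 1
g′′(0) = 0
g′′′(0) = -1/4
g^(4)(0) = 1
Then c_k = g^(k)(0)/k! gives each Taylor coefficient.

s^4/24 - s^3/24 + s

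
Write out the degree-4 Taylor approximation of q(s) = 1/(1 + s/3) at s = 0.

q(0) = 1
q′(0) = -1/3
q′′(0) = 2/9
q′′′(0) = -2/9
q^(4)(0) = 8/27
Dividing each by k! gives the coefficients c_0, ..., c_4.

s^4/81 - s^3/27 + s^2/9 - s/3 + 1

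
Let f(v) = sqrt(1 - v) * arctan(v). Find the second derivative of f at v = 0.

-1

Multiply the two series term by term and collect like powers.
The coefficient of v^2 in the expansion is -1/2, so f′′(0) = 2! * (-1/2) = -1.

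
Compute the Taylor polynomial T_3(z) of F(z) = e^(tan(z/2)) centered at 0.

z^3/16 + z^2/8 + z/2 + 1

Plug the Maclaurin series of the inner function into that of the outer and collect terms.
F(0) = 1
F′(0) = 1/2
F′′(0) = 1/4
F′′′(0) = 3/8
The Taylor polynomial is Σ F^(k)(0)/k! · z^k.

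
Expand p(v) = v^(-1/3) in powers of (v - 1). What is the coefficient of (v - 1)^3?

-14/81

Use the known series and substitute for the argument.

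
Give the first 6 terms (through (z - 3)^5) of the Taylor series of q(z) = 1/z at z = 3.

q(3) = 1/3
q′(3) = -1/9
q′′(3) = 2/27
q′′′(3) = -2/27
q^(4)(3) = 8/81
q^(5)(3) = -40/243

-(z - 3)^5/729 + (z - 3)^4/243 - (z - 3)^3/81 + (z - 3)^2/27 - (z - 3)/9 + 1/3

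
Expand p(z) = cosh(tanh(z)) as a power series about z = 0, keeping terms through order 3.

Compose series: expand the inner function first, then feed it into the outer expansion.
p(0) = 1
p′(0) = 0
p′′(0) = 1
p′′′(0) = 0

z^2/2 + 1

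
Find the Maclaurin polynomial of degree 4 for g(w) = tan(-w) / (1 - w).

Multiply the two series term by term and collect like powers.
g(0) = 0
g′(0) = -1
g′′(0) = -2
g′′′(0) = -8
g^(4)(0) = -32
Dividing each by k! gives the coefficients c_0, ..., c_4.

-4*w^4/3 - 4*w^3/3 - w^2 - w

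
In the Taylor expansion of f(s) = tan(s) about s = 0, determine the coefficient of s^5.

2/15

[s^0] = 0;  [s^1] = 1;  [s^2] = 0;  [s^3] = 1/3;  [s^4] = 0;  [s^5] = 2/15.
So c_5 = f^(5)(0)/5! = 2/15.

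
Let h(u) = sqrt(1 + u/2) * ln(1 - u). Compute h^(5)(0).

-7789/256

Take the Cauchy product of the two expansions.
The coefficient of u^5 in the expansion is -7789/30720, so h^(5)(0) = 5! * (-7789/30720) = -7789/256.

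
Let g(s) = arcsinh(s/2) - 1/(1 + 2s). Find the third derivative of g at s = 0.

383/8

Add the two expansions coefficient-wise.
The coefficient of s^3 in the expansion is 383/48, so g′′′(0) = 3! * (383/48) = 383/8.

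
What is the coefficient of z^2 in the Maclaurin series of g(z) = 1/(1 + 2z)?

c_2 = g′′(0)/2! = 4.

4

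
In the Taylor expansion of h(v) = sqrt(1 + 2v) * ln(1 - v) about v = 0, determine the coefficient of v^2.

-3/2

Multiply the two series term by term and collect like powers.
h(0) = 0
h′(0) = -1
h′′(0) = -3
So c_2 = h′′(0)/2! = -3/2.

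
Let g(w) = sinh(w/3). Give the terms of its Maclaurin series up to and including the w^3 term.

w^3/162 + w/3

g(0) = 0
g′(0) = 1/3
g′′(0) = 0
g′′′(0) = 1/27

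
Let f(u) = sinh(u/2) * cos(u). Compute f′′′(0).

Write out both Maclaurin series and multiply, keeping only the needed powers.
The coefficient of u^3 in the expansion is -11/48, so f′′′(0) = 3! * (-11/48) = -11/8.

-11/8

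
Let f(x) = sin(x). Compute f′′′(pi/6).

-sqrt(3)/2

Differentiate repeatedly and evaluate at the center.
The coefficient of (x - pi/6)^3 in the expansion is -sqrt(3)/12, so f′′′(pi/6) = 3! * (-sqrt(3)/12) = -sqrt(3)/2.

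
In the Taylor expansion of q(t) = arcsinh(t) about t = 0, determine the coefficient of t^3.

-1/6

q(0) = 0
q′(0) = 1
q′′(0) = 0
q′′′(0) = -1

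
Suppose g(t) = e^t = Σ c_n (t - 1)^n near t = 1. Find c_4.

e/24

g(1) = e
g′(1) = e
g′′(1) = e
g′′′(1) = e
g^(4)(1) = e
So c_4 = g^(4)(1)/4! = e/24.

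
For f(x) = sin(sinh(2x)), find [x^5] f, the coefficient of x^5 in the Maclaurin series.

-32/15

Plug the Maclaurin series of the inner function into that of the outer and collect terms.
[x^0] = 0;  [x^1] = 2;  [x^2] = 0;  [x^3] = 0;  [x^4] = 0;  [x^5] = -32/15.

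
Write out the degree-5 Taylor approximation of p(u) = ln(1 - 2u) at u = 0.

Differentiate repeatedly and evaluate at the center.

-32*u^5/5 - 4*u^4 - 8*u^3/3 - 2*u^2 - 2*u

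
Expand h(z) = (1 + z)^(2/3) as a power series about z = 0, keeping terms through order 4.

-7*z^4/243 + 4*z^3/81 - z^2/9 + 2*z/3 + 1

Differentiate repeatedly and evaluate at the center.
h(0) = 1
h′(0) = 2/3
h′′(0) = -2/9
h′′′(0) = 8/27
h^(4)(0) = -56/81
The Taylor polynomial is Σ h^(k)(0)/k! · z^k.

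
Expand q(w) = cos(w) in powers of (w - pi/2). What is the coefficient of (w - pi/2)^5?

-1/120

q(pi/2) = 0
q′(pi/2) = -1
q′′(pi/2) = 0
q′′′(pi/2) = 1
q^(4)(pi/2) = 0
q^(5)(pi/2) = -1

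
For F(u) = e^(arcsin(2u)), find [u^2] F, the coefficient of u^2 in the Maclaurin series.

Compose series: expand the inner function first, then feed it into the outer expansion.
F(0) = 1
F′(0) = 2
F′′(0) = 4
Then c_k = F^(k)(0)/k! gives each Taylor coefficient.

2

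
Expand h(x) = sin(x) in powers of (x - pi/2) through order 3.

h(pi/2) = 1
h′(pi/2) = 0
h′′(pi/2) = -1
h′′′(pi/2) = 0
The Taylor polynomial is Σ h^(k)(pi/2)/k! · (x - pi/2)^k.

1 - (x - pi/2)^2/2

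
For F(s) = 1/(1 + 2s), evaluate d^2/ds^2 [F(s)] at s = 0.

Compute the successive derivatives at the expansion point and divide by k!.
From the series, [s^2] F = 4; multiply by 2! = 2 to get 8.

8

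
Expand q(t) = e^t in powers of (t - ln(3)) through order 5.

Differentiate repeatedly and evaluate at the center.

(t - ln(3))^5/40 + (t - ln(3))^4/8 + (t - ln(3))^3/2 + 3*(t - ln(3))^2/2 + 3*(t - ln(3)) + 3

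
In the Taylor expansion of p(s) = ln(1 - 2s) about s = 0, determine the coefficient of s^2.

-2

Compute the successive derivatives at the expansion point and divide by k!.
p(0) = 0
p′(0) = -2
p′′(0) = -4
So c_2 = p′′(0)/2! = -2.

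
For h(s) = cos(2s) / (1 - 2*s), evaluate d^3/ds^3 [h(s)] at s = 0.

24

Multiply the numerator's expansion by the denominator's geometric series.
From the series, [s^3] h = 4; multiply by 3! = 6 to get 24.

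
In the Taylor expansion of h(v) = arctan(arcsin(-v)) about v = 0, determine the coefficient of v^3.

1/6

Plug the Maclaurin series of the inner function into that of the outer and collect terms.
h(0) = 0
h′(0) = -1
h′′(0) = 0
h′′′(0) = 1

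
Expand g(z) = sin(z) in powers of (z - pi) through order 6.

-(z - pi)^5/120 + (z - pi)^3/6 - (z - pi)

g(pi) = 0
g′(pi) = -1
g′′(pi) = 0
g′′′(pi) = 1
g^(4)(pi) = 0
g^(5)(pi) = -1
g^(6)(pi) = 0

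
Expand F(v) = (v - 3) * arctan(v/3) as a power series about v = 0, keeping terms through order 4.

-v^4/81 + v^3/27 + v^2/3 - v

Shift and add copies of the series according to the polynomial's terms.
F(0) = 0
F′(0) = -1
F′′(0) = 2/3
F′′′(0) = 2/9
F^(4)(0) = -8/27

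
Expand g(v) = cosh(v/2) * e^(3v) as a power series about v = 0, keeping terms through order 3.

Multiply the two series term by term and collect like powers.
g(0) = 1
g′(0) = 3
g′′(0) = 37/4
g′′′(0) = 117/4

39*v^3/8 + 37*v^2/8 + 3*v + 1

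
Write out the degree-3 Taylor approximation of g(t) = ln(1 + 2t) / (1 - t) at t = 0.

8*t^3/3 + 2*t

Multiply the two series term by term and collect like powers.
g(0) = 0
g′(0) = 2
g′′(0) = 0
g′′′(0) = 16
Dividing each by k! gives the coefficients c_0, ..., c_3.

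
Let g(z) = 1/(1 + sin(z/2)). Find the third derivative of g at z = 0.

-5/8

Let u equal the inner series; expand the outer function in u and truncate.
From the series, [z^3] g = -5/48; multiply by 3! = 6 to get -5/8.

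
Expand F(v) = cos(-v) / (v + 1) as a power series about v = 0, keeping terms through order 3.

-v^3/2 + v^2/2 - v + 1

Expand 1/(denominator) as a geometric series and multiply by the numerator's series.
[v^0] = 1;  [v^1] = -1;  [v^2] = 1/2;  [v^3] = -1/2.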